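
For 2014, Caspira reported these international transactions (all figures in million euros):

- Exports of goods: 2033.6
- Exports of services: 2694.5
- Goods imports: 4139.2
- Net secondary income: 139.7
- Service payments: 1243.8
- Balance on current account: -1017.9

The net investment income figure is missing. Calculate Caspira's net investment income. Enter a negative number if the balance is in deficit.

Current account = goods balance + services balance + net primary income + net secondary income
Sum of the known components = -515.2
Net investment income = CA - (known components) = -1017.9 - (-515.2) = -502.7

-502.7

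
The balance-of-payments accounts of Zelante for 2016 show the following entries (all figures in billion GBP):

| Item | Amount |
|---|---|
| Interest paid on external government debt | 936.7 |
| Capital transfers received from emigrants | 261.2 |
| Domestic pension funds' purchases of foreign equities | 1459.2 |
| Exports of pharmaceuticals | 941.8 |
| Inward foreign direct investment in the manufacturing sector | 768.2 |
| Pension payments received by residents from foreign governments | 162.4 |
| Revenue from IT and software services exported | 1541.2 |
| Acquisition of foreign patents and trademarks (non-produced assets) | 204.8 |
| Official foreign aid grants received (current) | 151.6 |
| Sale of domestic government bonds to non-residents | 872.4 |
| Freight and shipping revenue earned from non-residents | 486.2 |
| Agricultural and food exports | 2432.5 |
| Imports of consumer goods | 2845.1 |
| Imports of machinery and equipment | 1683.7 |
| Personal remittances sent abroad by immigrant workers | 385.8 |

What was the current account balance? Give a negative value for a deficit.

Goods: 941.8 + 2432.5 - 1683.7 - 2845.1 = -1154.5
Services: 486.2 + 1541.2 = 2027.4
Primary income: -936.7
Secondary income: 162.4 - 385.8 + 151.6 = -71.8
Current account = (-1154.5) + 2027.4 + (-936.7) + (-71.8) = -135.6
(Excluded from the current account — capital account: capital transfers received from emigrants 261.2, acquisition of foreign patents and trademarks (non-produced assets) 204.8; financial account: domestic pension funds' purchases of foreign equities 1459.2, inward foreign direct investment in the manufacturing sector 768.2, sale of domestic government bonds to non-residents 872.4.)

-135.6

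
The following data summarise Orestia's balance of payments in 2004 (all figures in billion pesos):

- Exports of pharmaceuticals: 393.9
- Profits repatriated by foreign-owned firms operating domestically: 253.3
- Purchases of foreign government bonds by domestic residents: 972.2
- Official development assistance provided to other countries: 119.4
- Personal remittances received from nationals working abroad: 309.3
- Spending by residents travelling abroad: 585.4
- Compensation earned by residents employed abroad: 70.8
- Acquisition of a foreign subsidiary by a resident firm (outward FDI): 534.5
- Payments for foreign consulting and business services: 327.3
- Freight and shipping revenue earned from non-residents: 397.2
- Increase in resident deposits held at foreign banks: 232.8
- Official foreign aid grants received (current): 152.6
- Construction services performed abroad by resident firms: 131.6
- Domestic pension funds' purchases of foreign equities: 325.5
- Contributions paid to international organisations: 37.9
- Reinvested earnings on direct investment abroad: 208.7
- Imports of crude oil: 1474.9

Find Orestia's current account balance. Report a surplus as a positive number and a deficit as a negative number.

Goods: 393.9 - 1474.9 = -1081.0
Services: 131.6 - 585.4 - 327.3 + 397.2 = -383.9
Primary income: 70.8 - 253.3 + 208.7 = 26.2
Secondary income: -119.4 + 309.3 + 152.6 - 37.9 = 304.6
Current account = (-1081.0) + (-383.9) + 26.2 + 304.6 = -1134.1
(Excluded from the current account — financial account: purchases of foreign government bonds by domestic residents 972.2, acquisition of a foreign subsidiary by a resident firm (outward FDI) 534.5, increase in resident deposits held at foreign banks 232.8, domestic pension funds' purchases of foreign equities 325.5.)

-1134.1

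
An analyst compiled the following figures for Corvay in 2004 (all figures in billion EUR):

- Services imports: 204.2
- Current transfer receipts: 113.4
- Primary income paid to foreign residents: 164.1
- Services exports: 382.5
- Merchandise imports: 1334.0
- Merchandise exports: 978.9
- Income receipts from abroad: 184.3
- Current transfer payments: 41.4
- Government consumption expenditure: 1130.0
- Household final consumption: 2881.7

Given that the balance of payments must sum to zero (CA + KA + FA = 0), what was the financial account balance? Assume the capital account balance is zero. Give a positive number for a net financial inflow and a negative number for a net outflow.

84.6

Goods balance = 978.9 - 1334.0 = -355.1
Services balance = 382.5 - 204.2 = 178.3
Trade balance (goods + services) = -355.1 + 178.3 = -176.8
Net primary income = 184.3 - 164.1 = 20.2
Net secondary income = 113.4 - 41.4 = 72.0
Current account = -176.8 + 20.2 + 72.0 = -84.6
Financial account = -(-84.6) = 84.6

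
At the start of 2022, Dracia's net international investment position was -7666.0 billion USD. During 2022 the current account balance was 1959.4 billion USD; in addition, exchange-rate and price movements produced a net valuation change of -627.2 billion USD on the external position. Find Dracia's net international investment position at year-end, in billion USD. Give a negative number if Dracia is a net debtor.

-6333.8

Change in NIIP = current account + net valuation change = 1959.4 + (-627.2) = 1332.2
End-of-year NIIP = -7666.0 + 1332.2 = -6333.8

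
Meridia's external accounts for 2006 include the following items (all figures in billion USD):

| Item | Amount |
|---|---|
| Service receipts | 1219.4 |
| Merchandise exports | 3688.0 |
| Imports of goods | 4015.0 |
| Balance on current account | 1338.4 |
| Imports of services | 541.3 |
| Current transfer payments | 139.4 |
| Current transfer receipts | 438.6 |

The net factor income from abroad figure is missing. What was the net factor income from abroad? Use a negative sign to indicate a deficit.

688.1

Current account = goods balance + services balance + net primary income + net secondary income
Sum of the known components = 650.3
Net factor income from abroad = CA - (known components) = 1338.4 - 650.3 = 688.1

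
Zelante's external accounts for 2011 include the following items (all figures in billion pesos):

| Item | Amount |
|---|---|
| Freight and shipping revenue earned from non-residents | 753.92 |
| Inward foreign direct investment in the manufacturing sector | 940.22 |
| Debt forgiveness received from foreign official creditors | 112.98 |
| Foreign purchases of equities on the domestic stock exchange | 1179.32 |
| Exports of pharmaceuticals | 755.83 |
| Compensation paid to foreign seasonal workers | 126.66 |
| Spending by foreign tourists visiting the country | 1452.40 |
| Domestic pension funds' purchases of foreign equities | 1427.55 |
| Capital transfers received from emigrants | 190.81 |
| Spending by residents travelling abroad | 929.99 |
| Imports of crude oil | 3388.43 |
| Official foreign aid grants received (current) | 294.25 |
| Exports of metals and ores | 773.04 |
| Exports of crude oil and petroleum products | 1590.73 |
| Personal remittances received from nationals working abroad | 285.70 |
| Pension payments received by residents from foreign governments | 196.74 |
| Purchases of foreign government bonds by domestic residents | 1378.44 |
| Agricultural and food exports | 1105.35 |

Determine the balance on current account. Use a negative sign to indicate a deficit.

2762.88

Goods: 1590.73 + 773.04 - 3388.43 + 755.83 + 1105.35 = 836.52
Services: 753.92 + 1452.40 - 929.99 = 1276.33
Primary income: -126.66
Secondary income: 285.70 + 294.25 + 196.74 = 776.69
Current account = 836.52 + 1276.33 + (-126.66) + 776.69 = 2762.88
(Excluded from the current account — financial account: inward foreign direct investment in the manufacturing sector 940.22, foreign purchases of equities on the domestic stock exchange 1179.32, domestic pension funds' purchases of foreign equities 1427.55, purchases of foreign government bonds by domestic residents 1378.44; capital account: debt forgiveness received from foreign official creditors 112.98, capital transfers received from emigrants 190.81.)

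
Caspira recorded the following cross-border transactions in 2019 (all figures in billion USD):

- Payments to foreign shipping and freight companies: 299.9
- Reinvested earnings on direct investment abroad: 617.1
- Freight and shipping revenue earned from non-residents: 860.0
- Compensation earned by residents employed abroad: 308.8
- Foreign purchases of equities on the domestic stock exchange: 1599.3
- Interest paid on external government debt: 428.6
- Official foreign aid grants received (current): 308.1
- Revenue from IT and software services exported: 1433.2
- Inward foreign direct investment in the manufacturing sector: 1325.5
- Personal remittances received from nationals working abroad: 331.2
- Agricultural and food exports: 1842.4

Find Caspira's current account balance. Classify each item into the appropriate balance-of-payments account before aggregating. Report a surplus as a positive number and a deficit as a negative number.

4972.3

Goods: 1842.4
Services: 1433.2 - 299.9 + 860.0 = 1993.3
Primary income: -428.6 + 308.8 + 617.1 = 497.3
Secondary income: 331.2 + 308.1 = 639.3
Current account = 1842.4 + 1993.3 + 497.3 + 639.3 = 4972.3
(Excluded from the current account — financial account: foreign purchases of equities on the domestic stock exchange 1599.3, inward foreign direct investment in the manufacturing sector 1325.5.)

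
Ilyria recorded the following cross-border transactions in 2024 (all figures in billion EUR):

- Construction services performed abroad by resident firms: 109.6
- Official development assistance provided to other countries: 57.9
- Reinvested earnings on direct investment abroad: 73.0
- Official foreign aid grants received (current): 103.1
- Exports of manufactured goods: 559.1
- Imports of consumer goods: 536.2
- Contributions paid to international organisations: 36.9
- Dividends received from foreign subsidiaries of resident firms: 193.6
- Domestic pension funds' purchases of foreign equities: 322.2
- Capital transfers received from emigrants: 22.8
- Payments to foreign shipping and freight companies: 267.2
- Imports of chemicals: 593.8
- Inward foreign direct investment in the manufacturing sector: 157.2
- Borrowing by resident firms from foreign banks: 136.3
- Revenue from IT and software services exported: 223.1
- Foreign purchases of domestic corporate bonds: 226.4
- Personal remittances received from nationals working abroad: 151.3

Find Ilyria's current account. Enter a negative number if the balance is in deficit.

Goods: -593.8 - 536.2 + 559.1 = -570.9
Services: 223.1 - 267.2 + 109.6 = 65.5
Primary income: 193.6 + 73.0 = 266.6
Secondary income: 151.3 - 36.9 - 57.9 + 103.1 = 159.6
Current account = (-570.9) + 65.5 + 266.6 + 159.6 = -79.2
(Excluded from the current account — financial account: domestic pension funds' purchases of foreign equities 322.2, inward foreign direct investment in the manufacturing sector 157.2, borrowing by resident firms from foreign banks 136.3, foreign purchases of domestic corporate bonds 226.4; capital account: capital transfers received from emigrants 22.8.)

-79.2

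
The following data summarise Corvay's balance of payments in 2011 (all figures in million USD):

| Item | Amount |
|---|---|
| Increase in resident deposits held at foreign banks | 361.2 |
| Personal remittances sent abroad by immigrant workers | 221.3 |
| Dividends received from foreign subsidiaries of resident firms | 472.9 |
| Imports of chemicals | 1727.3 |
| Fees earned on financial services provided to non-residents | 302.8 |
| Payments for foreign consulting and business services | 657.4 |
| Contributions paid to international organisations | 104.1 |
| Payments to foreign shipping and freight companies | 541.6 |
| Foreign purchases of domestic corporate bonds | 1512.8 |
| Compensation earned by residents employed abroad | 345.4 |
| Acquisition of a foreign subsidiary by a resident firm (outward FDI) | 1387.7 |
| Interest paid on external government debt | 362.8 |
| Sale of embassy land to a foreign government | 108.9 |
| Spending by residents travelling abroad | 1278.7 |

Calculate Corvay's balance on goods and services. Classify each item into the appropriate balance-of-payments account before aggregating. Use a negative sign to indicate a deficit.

Goods: -1727.3
Services: -1278.7 - 657.4 + 302.8 - 541.6 = -2174.9
Trade balance = -1727.3 + (-2174.9) = -3902.2
(Excluded from the trade balance — financial account: increase in resident deposits held at foreign banks 361.2, foreign purchases of domestic corporate bonds 1512.8, acquisition of a foreign subsidiary by a resident firm (outward FDI) 1387.7; secondary income: personal remittances sent abroad by immigrant workers 221.3, contributions paid to international organisations 104.1; primary income: dividends received from foreign subsidiaries of resident firms 472.9, compensation earned by residents employed abroad 345.4, interest paid on external government debt 362.8; capital account: sale of embassy land to a foreign government 108.9.)

-3902.2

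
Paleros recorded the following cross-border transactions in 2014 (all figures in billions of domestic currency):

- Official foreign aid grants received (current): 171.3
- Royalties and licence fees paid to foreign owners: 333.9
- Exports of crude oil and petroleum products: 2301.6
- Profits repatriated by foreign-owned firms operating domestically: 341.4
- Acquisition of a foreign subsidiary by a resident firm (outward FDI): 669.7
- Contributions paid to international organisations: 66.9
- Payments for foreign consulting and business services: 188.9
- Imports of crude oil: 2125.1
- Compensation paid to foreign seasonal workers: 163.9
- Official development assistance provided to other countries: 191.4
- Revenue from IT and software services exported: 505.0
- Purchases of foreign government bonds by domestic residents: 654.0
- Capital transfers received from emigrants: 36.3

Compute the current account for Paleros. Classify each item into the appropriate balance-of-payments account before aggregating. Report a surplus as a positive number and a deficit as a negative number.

Goods: 2301.6 - 2125.1 = 176.5
Services: 505.0 - 188.9 - 333.9 = -17.8
Primary income: -341.4 - 163.9 = -505.3
Secondary income: -66.9 - 191.4 + 171.3 = -87.0
Current account = 176.5 + (-17.8) + (-505.3) + (-87.0) = -433.6
(Excluded from the current account — financial account: acquisition of a foreign subsidiary by a resident firm (outward FDI) 669.7, purchases of foreign government bonds by domestic residents 654.0; capital account: capital transfers received from emigrants 36.3.)

-433.6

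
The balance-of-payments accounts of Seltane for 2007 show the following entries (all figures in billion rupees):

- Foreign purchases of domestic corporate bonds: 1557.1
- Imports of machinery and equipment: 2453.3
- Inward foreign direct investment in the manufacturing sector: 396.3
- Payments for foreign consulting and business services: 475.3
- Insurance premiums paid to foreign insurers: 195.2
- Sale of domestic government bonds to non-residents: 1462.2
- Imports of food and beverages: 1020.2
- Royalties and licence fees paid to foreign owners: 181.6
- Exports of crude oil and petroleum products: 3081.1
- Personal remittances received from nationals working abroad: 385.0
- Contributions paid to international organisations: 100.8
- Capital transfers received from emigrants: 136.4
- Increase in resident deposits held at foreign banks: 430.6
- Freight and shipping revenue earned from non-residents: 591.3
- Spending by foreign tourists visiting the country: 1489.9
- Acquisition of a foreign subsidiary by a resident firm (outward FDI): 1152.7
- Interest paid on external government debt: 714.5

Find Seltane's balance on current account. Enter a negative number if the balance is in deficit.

406.4

Goods: -1020.2 - 2453.3 + 3081.1 = -392.4
Services: -475.3 - 181.6 - 195.2 + 1489.9 + 591.3 = 1229.1
Primary income: -714.5
Secondary income: -100.8 + 385.0 = 284.2
Current account = (-392.4) + 1229.1 + (-714.5) + 284.2 = 406.4
(Excluded from the current account — financial account: foreign purchases of domestic corporate bonds 1557.1, inward foreign direct investment in the manufacturing sector 396.3, sale of domestic government bonds to non-residents 1462.2, increase in resident deposits held at foreign banks 430.6, acquisition of a foreign subsidiary by a resident firm (outward FDI) 1152.7; capital account: capital transfers received from emigrants 136.4.)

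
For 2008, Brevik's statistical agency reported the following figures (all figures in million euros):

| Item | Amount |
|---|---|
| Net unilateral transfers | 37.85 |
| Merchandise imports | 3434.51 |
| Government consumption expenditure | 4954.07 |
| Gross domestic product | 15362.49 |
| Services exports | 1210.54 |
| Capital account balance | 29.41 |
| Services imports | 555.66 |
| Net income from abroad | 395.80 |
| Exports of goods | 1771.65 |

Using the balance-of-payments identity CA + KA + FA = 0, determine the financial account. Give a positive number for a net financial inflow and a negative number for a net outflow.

Goods balance = 1771.65 - 3434.51 = -1662.86
Services balance = 1210.54 - 555.66 = 654.88
Trade balance (goods + services) = -1662.86 + 654.88 = -1007.98
Net primary income = 395.80
Net secondary income = 37.85
Current account = -1007.98 + 395.80 + 37.85 = -574.33
Financial account = -(-574.33 + 29.41) = 544.92

544.92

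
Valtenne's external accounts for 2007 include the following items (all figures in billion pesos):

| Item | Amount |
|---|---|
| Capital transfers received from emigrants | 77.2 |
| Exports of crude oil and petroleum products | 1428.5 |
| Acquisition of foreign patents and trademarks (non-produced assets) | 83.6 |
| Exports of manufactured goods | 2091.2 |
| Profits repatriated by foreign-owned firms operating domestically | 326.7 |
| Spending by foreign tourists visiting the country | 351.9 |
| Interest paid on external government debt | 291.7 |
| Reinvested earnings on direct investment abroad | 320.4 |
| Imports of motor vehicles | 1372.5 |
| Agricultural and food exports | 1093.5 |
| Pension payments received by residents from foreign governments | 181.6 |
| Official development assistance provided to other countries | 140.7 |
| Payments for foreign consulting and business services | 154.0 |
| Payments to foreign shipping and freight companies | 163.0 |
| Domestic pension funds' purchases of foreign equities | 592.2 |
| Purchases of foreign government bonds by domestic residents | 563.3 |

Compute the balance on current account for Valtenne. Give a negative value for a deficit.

Goods: 2091.2 + 1093.5 + 1428.5 - 1372.5 = 3240.7
Services: 351.9 - 154.0 - 163.0 = 34.9
Primary income: 320.4 - 326.7 - 291.7 = -298.0
Secondary income: -140.7 + 181.6 = 40.9
Current account = 3240.7 + 34.9 + (-298.0) + 40.9 = 3018.5
(Excluded from the current account — capital account: capital transfers received from emigrants 77.2, acquisition of foreign patents and trademarks (non-produced assets) 83.6; financial account: domestic pension funds' purchases of foreign equities 592.2, purchases of foreign government bonds by domestic residents 563.3.)

3018.5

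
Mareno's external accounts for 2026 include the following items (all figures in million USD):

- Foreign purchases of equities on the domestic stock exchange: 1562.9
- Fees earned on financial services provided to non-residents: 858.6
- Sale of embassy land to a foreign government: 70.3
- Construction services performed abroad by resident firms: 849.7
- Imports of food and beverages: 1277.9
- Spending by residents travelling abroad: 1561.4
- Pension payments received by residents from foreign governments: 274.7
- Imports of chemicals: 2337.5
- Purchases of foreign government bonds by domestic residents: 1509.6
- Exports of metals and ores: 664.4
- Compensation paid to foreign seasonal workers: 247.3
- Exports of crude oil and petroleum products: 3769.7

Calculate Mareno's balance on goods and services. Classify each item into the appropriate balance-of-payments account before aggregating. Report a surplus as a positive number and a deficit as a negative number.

Goods: 3769.7 - 1277.9 + 664.4 - 2337.5 = 818.7
Services: 849.7 - 1561.4 + 858.6 = 146.9
Trade balance = 818.7 + 146.9 = 965.6
(Excluded from the trade balance — financial account: foreign purchases of equities on the domestic stock exchange 1562.9, purchases of foreign government bonds by domestic residents 1509.6; capital account: sale of embassy land to a foreign government 70.3; secondary income: pension payments received by residents from foreign governments 274.7; primary income: compensation paid to foreign seasonal workers 247.3.)

965.6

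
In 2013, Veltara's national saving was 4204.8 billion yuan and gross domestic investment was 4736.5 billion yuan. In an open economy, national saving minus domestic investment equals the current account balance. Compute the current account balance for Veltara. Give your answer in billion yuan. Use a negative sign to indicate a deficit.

-531.7

CA = S - I = 4204.8 - 4736.5 = -531.7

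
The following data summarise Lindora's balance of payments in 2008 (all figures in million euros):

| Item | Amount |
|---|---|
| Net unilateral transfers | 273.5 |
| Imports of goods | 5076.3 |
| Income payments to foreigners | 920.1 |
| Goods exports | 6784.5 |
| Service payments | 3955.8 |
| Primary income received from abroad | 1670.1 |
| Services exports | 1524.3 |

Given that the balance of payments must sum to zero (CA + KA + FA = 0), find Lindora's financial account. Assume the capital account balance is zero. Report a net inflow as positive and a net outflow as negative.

Goods balance = 6784.5 - 5076.3 = 1708.2
Services balance = 1524.3 - 3955.8 = -2431.5
Trade balance (goods + services) = 1708.2 + (-2431.5) = -723.3
Net primary income = 1670.1 - 920.1 = 750.0
Net secondary income = 273.5
Current account = -723.3 + 750.0 + 273.5 = 300.2
Financial account = -(300.2) = -300.2

-300.2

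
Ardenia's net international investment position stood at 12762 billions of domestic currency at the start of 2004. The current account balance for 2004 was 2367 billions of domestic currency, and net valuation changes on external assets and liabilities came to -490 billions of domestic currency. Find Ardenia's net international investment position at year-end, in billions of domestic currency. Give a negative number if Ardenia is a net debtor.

Change in NIIP = current account + net valuation change = 2367 + (-490) = 1877
End-of-year NIIP = 12762 + 1877 = 14639

14639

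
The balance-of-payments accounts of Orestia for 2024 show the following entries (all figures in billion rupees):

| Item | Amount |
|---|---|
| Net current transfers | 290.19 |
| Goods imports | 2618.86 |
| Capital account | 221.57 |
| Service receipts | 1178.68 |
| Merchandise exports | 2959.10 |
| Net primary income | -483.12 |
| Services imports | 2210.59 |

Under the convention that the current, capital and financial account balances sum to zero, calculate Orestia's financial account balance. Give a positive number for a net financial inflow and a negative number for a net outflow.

Goods balance = 2959.10 - 2618.86 = 340.24
Services balance = 1178.68 - 2210.59 = -1031.91
Trade balance (goods + services) = 340.24 + (-1031.91) = -691.67
Net primary income = -483.12
Net secondary income = 290.19
Current account = -691.67 + (-483.12) + 290.19 = -884.60
Financial account = -(-884.60 + 221.57) = 663.03

663.03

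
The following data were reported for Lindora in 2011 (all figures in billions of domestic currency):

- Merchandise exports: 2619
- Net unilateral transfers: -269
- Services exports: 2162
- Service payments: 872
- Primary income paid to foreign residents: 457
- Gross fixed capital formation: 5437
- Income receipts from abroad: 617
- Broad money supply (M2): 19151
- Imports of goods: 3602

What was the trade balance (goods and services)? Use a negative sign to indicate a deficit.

307

Goods balance = 2619 - 3602 = -983
Services balance = 2162 - 872 = 1290
Trade balance (goods + services) = -983 + 1290 = 307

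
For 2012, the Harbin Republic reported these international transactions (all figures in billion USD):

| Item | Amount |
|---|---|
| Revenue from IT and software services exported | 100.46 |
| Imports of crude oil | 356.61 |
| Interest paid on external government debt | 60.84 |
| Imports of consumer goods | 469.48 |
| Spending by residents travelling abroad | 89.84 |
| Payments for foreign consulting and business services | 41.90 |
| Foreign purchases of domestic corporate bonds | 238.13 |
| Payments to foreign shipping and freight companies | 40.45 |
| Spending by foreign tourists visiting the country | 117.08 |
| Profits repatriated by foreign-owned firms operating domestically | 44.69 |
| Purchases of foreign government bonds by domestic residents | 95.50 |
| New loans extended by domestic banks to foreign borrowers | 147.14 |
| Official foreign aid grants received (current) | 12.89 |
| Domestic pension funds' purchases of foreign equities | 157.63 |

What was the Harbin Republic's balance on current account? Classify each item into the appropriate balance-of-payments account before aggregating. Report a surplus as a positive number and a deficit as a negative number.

-873.38

Goods: -469.48 - 356.61 = -826.09
Services: 100.46 + 117.08 - 40.45 - 89.84 - 41.90 = 45.35
Primary income: -44.69 - 60.84 = -105.53
Secondary income: 12.89
Current account = (-826.09) + 45.35 + (-105.53) + 12.89 = -873.38
(Excluded from the current account — financial account: foreign purchases of domestic corporate bonds 238.13, purchases of foreign government bonds by domestic residents 95.50, new loans extended by domestic banks to foreign borrowers 147.14, domestic pension funds' purchases of foreign equities 157.63.)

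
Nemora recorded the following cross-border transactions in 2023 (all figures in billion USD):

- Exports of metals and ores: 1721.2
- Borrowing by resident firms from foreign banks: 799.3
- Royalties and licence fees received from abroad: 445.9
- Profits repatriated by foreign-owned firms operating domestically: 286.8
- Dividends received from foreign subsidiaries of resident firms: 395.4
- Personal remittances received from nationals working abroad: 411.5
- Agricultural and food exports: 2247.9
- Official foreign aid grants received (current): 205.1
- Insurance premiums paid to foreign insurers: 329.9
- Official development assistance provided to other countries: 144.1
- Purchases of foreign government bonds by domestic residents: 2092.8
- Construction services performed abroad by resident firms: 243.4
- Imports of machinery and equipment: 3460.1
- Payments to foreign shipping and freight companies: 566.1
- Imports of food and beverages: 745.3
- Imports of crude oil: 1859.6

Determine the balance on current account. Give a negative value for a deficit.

Goods: 1721.2 - 745.3 - 1859.6 + 2247.9 - 3460.1 = -2095.9
Services: 243.4 - 566.1 + 445.9 - 329.9 = -206.7
Primary income: -286.8 + 395.4 = 108.6
Secondary income: 205.1 - 144.1 + 411.5 = 472.5
Current account = (-2095.9) + (-206.7) + 108.6 + 472.5 = -1721.5
(Excluded from the current account — financial account: borrowing by resident firms from foreign banks 799.3, purchases of foreign government bonds by domestic residents 2092.8.)

-1721.5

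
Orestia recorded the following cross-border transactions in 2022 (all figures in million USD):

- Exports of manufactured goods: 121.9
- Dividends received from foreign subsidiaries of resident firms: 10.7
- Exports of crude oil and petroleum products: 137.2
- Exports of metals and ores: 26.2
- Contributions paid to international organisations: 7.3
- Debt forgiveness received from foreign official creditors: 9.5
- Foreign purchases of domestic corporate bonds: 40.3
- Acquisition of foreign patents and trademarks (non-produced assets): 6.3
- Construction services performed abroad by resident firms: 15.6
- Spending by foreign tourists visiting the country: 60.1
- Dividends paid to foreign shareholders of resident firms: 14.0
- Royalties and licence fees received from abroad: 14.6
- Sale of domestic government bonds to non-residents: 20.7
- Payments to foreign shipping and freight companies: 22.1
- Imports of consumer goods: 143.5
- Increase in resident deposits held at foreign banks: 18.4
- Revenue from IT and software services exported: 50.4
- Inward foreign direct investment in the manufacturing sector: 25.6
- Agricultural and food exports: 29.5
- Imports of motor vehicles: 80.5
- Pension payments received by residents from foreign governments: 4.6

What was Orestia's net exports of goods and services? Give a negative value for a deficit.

209.4

Goods: 121.9 - 143.5 + 137.2 - 80.5 + 29.5 + 26.2 = 90.8
Services: 50.4 + 14.6 - 22.1 + 60.1 + 15.6 = 118.6
Trade balance = 90.8 + 118.6 = 209.4
(Excluded from the trade balance — primary income: dividends received from foreign subsidiaries of resident firms 10.7, dividends paid to foreign shareholders of resident firms 14.0; secondary income: contributions paid to international organisations 7.3, pension payments received by residents from foreign governments 4.6; capital account: debt forgiveness received from foreign official creditors 9.5, acquisition of foreign patents and trademarks (non-produced assets) 6.3; financial account: foreign purchases of domestic corporate bonds 40.3, sale of domestic government bonds to non-residents 20.7, increase in resident deposits held at foreign banks 18.4, inward foreign direct investment in the manufacturing sector 25.6.)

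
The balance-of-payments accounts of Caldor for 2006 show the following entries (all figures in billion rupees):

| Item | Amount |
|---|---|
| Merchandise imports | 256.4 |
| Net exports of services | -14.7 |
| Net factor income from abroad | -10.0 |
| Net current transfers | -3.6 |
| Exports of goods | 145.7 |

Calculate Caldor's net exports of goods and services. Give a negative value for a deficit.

Goods balance = 145.7 - 256.4 = -110.7
Services balance = -14.7
Trade balance (goods + services) = -110.7 + (-14.7) = -125.4

-125.4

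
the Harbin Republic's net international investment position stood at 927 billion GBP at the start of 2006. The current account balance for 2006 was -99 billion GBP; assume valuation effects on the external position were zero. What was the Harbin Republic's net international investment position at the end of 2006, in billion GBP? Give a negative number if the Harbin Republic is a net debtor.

828

With no valuation effects, change in NIIP = current account = -99
End-of-year NIIP = 927 + (-99) = 828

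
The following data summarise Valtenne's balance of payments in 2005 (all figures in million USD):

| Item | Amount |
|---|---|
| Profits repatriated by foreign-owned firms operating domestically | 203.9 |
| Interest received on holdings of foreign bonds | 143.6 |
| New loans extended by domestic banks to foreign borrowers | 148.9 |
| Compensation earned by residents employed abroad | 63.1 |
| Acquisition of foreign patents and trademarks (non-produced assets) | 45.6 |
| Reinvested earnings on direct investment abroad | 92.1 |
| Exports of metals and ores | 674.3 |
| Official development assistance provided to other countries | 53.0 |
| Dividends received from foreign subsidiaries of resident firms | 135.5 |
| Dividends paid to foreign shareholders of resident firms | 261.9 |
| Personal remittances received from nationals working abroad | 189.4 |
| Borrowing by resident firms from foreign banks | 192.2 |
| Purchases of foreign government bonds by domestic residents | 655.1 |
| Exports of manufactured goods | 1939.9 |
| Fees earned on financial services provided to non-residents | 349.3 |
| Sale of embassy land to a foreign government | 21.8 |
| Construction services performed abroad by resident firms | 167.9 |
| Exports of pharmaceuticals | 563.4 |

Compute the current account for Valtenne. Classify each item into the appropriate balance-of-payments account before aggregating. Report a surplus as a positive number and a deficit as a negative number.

Goods: 563.4 + 674.3 + 1939.9 = 3177.6
Services: 349.3 + 167.9 = 517.2
Primary income: 143.6 + 135.5 - 203.9 + 92.1 - 261.9 + 63.1 = -31.5
Secondary income: 189.4 - 53.0 = 136.4
Current account = 3177.6 + 517.2 + (-31.5) + 136.4 = 3799.7
(Excluded from the current account — financial account: new loans extended by domestic banks to foreign borrowers 148.9, borrowing by resident firms from foreign banks 192.2, purchases of foreign government bonds by domestic residents 655.1; capital account: acquisition of foreign patents and trademarks (non-produced assets) 45.6, sale of embassy land to a foreign government 21.8.)

3799.7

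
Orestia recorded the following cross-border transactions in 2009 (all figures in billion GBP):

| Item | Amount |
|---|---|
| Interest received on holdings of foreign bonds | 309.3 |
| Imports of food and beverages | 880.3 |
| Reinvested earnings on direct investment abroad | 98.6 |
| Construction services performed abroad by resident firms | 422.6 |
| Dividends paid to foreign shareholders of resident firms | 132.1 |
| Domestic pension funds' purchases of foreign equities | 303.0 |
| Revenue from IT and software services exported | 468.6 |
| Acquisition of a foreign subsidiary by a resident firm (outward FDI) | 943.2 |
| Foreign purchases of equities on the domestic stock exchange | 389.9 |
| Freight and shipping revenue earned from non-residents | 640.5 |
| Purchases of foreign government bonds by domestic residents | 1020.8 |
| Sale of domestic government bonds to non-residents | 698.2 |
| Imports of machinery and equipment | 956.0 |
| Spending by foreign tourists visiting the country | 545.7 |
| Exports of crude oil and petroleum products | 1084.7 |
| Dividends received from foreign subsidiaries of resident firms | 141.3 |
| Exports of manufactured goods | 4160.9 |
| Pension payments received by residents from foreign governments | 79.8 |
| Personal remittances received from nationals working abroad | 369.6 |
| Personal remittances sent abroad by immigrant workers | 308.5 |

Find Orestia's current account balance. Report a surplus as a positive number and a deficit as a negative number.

Goods: -880.3 + 4160.9 - 956.0 + 1084.7 = 3409.3
Services: 640.5 + 468.6 + 422.6 + 545.7 = 2077.4
Primary income: 309.3 - 132.1 + 98.6 + 141.3 = 417.1
Secondary income: 369.6 - 308.5 + 79.8 = 140.9
Current account = 3409.3 + 2077.4 + 417.1 + 140.9 = 6044.7
(Excluded from the current account — financial account: domestic pension funds' purchases of foreign equities 303.0, acquisition of a foreign subsidiary by a resident firm (outward FDI) 943.2, foreign purchases of equities on the domestic stock exchange 389.9, purchases of foreign government bonds by domestic residents 1020.8, sale of domestic government bonds to non-residents 698.2.)

6044.7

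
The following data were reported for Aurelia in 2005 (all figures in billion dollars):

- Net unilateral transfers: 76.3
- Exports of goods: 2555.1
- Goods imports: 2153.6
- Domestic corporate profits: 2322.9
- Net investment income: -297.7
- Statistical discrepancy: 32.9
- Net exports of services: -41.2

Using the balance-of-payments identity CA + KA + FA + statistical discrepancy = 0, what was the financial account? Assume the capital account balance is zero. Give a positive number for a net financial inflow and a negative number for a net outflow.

Goods balance = 2555.1 - 2153.6 = 401.5
Services balance = -41.2
Trade balance (goods + services) = 401.5 + (-41.2) = 360.3
Net primary income = -297.7
Net secondary income = 76.3
Current account = 360.3 + (-297.7) + 76.3 = 138.9
Financial account = -(138.9 + 32.9) = -171.8

-171.8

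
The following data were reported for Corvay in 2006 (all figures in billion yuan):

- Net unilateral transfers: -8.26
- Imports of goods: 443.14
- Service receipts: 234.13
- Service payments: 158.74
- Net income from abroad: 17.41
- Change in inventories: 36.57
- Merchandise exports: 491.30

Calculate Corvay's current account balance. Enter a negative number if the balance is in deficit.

132.70

Goods balance = 491.30 - 443.14 = 48.16
Services balance = 234.13 - 158.74 = 75.39
Trade balance (goods + services) = 48.16 + 75.39 = 123.55
Net primary income = 17.41
Net secondary income = -8.26
Current account = 123.55 + 17.41 + (-8.26) = 132.70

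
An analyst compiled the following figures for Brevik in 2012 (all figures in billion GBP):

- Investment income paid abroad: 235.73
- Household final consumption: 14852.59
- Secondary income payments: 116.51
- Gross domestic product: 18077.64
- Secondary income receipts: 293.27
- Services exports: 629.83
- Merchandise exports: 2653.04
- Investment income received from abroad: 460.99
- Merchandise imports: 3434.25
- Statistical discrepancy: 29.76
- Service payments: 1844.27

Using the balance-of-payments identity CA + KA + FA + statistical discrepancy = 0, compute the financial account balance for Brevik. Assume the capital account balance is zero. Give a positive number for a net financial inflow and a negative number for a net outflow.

1563.87

Goods balance = 2653.04 - 3434.25 = -781.21
Services balance = 629.83 - 1844.27 = -1214.44
Trade balance (goods + services) = -781.21 + (-1214.44) = -1995.65
Net primary income = 460.99 - 235.73 = 225.26
Net secondary income = 293.27 - 116.51 = 176.76
Current account = -1995.65 + 225.26 + 176.76 = -1593.63
Financial account = -(-1593.63 + 29.76) = 1563.87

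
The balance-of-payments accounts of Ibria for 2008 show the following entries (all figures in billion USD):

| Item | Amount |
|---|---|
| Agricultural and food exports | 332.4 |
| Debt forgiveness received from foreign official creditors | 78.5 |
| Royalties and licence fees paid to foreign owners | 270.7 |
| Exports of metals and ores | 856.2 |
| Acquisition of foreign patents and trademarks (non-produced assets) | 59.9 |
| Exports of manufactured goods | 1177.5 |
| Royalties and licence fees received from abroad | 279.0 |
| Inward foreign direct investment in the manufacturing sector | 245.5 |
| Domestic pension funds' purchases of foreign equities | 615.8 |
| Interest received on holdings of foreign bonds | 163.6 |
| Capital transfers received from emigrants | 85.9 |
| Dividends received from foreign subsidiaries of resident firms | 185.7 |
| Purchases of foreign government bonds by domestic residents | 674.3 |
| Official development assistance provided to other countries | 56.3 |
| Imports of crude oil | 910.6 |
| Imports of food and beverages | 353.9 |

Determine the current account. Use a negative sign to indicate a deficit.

1402.9

Goods: -353.9 - 910.6 + 332.4 + 1177.5 + 856.2 = 1101.6
Services: -270.7 + 279.0 = 8.3
Primary income: 163.6 + 185.7 = 349.3
Secondary income: -56.3
Current account = 1101.6 + 8.3 + 349.3 + (-56.3) = 1402.9
(Excluded from the current account — capital account: debt forgiveness received from foreign official creditors 78.5, acquisition of foreign patents and trademarks (non-produced assets) 59.9, capital transfers received from emigrants 85.9; financial account: inward foreign direct investment in the manufacturing sector 245.5, domestic pension funds' purchases of foreign equities 615.8, purchases of foreign government bonds by domestic residents 674.3.)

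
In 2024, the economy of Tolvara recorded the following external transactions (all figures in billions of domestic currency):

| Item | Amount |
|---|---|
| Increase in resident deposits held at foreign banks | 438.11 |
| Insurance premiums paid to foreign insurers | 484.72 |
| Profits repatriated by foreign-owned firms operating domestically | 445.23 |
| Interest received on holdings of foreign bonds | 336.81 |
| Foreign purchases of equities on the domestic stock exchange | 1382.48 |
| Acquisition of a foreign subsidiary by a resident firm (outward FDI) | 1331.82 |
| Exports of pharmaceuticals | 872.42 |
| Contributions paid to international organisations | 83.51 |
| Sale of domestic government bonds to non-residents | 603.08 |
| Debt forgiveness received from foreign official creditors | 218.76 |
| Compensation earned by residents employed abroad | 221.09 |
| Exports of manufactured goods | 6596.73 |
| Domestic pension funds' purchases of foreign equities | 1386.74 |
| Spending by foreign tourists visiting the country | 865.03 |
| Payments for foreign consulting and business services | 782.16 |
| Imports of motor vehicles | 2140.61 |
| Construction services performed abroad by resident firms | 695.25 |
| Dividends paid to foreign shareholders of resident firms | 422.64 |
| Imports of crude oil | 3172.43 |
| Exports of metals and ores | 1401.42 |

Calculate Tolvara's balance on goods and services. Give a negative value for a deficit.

Goods: 872.42 + 6596.73 - 3172.43 - 2140.61 + 1401.42 = 3557.53
Services: 865.03 - 484.72 - 782.16 + 695.25 = 293.40
Trade balance = 3557.53 + 293.40 = 3850.93
(Excluded from the trade balance — financial account: increase in resident deposits held at foreign banks 438.11, foreign purchases of equities on the domestic stock exchange 1382.48, acquisition of a foreign subsidiary by a resident firm (outward FDI) 1331.82, sale of domestic government bonds to non-residents 603.08, domestic pension funds' purchases of foreign equities 1386.74; primary income: profits repatriated by foreign-owned firms operating domestically 445.23, interest received on holdings of foreign bonds 336.81, compensation earned by residents employed abroad 221.09, dividends paid to foreign shareholders of resident firms 422.64; secondary income: contributions paid to international organisations 83.51; capital account: debt forgiveness received from foreign official creditors 218.76.)

3850.93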